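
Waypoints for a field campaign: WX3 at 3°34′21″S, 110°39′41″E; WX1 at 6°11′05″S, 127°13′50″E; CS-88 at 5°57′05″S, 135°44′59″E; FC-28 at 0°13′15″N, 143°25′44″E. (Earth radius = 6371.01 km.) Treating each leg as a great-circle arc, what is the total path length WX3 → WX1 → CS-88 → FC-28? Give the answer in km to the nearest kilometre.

3895 km

WX3: φ = -3.57250°, λ = +110.66139°
WX1: φ = -6.18472°, λ = +127.23056°
CS-88: φ = -5.95139°, λ = +135.74972°
FC-28: φ = +0.22083°, λ = +143.42889°
WX3→WX1: c = 0.291691 rad, d = 1858.37 km
WX1→CS-88: c = 0.147909 rad, d = 942.33 km
CS-88→FC-28: c = 0.171772 rad, d = 1094.36 km
Total = 1858.37 + 942.33 + 1094.36 = 3895.06 km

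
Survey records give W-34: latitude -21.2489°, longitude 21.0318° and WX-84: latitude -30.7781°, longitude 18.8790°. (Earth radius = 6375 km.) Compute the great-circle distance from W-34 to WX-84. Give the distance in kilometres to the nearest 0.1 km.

Δφ = -9.5292°,  Δλ = -2.1528°
a = sin²(Δφ/2) + cos φ₁ cos φ₂ sin²(Δλ/2) = 0.007182
c = 2·arcsin(√a) = 0.169696 rad = 9.7229°
d = R·c = 6375 × 0.169696 = 1081.8 km

1081.8 km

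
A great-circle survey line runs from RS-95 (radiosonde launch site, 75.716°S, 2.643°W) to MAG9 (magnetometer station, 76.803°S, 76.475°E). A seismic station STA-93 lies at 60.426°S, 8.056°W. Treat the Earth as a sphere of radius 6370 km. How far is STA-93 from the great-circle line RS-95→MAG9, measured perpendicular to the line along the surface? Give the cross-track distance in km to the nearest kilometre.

δ₁₃ = central angle RS-95→STA-93 = 0.268912 rad  (haversine)
θ₁₃ = bearing RS-95→STA-93 = 349.907°,  θ₁₂ = bearing RS-95→MAG9 = 131.514°
dₓₜ = R·arcsin(sin δ₁₃ · sin(θ₁₃ − θ₁₂)) = 6370·arcsin(0.26568·sin(218.394°)) = -1055.918 km
|dₓₜ| = 1055.918 km

1056 km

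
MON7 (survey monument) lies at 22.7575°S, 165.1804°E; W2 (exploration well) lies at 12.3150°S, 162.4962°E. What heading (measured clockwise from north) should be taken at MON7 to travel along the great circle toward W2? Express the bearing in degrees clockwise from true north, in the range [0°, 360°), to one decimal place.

Δλ = -2.6842°
y = sin Δλ · cos φ₂ = -0.045753
x = cos φ₁ sin φ₂ − sin φ₁ cos φ₂ cos Δλ = 0.180834
θ = atan2(y, x) = -14.1986° → 345.8014° (mod 360°)

345.8°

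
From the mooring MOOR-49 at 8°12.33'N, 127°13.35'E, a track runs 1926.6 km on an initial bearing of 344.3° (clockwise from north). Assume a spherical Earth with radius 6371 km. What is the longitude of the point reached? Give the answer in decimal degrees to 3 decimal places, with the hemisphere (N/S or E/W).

122.128°E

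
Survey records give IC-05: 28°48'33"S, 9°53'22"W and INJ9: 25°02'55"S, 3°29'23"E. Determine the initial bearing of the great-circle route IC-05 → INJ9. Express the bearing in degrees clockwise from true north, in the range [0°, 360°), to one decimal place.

IC-05: φ = -28.80917°, λ = -9.88944°
INJ9: φ = -25.04861°, λ = +3.48972°
Δλ = 13.3792°
y = sin Δλ · cos φ₂ = 0.209631
x = cos φ₁ sin φ₂ − sin φ₁ cos φ₂ cos Δλ = 0.053738
θ = atan2(y, x) = 75.6220° → 75.6220° (mod 360°)

75.6°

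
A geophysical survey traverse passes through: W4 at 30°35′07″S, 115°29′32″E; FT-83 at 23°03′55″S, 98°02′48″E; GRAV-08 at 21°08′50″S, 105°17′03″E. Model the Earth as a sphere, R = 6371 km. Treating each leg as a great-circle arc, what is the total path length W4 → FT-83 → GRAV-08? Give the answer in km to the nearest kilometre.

W4: φ = -30.58528°, λ = +115.49222°
FT-83: φ = -23.06528°, λ = +98.04667°
GRAV-08: φ = -21.14722°, λ = +105.28417°
W4→FT-83: c = 0.301249 rad, d = 1919.26 km
FT-83→GRAV-08: c = 0.121708 rad, d = 775.40 km
Total = 1919.26 + 775.40 = 2694.66 km

2695 km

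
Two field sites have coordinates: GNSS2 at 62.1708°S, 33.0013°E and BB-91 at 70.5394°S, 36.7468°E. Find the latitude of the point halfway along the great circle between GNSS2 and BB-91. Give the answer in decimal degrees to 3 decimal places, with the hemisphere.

66.366°S

Bx = cos φ₂ cos Δλ = 0.332447,  By = cos φ₂ sin Δλ = 0.021764
φₘ = atan2(sin φ₁ + sin φ₂, √((cos φ₁ + Bx)² + By²)) = -66.36603°
λₘ = λ₁ + atan2(By, cos φ₁ + Bx) = 34.56101°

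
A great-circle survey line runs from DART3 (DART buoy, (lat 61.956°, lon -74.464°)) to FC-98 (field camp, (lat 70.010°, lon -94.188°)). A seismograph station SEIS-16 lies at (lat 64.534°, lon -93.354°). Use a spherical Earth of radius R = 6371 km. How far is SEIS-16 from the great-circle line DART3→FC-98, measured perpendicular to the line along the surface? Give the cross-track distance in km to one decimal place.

470.4 km

δ₁₃ = central angle DART3→SEIS-16 = 0.154424 rad  (haversine)
θ₁₃ = bearing DART3→SEIS-16 = 295.171°,  θ₁₂ = bearing DART3→FC-98 = 323.830°
dₓₜ = R·arcsin(sin δ₁₃ · sin(θ₁₃ − θ₁₂)) = 6371·arcsin(0.15381·sin(-28.659°)) = -470.396 km
|dₓₜ| = 470.396 km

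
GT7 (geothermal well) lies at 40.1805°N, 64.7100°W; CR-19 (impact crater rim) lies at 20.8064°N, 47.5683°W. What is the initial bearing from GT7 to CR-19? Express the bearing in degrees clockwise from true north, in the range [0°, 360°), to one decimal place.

Δλ = 17.1417°
y = sin Δλ · cos φ₂ = 0.275515
x = cos φ₁ sin φ₂ − sin φ₁ cos φ₂ cos Δλ = -0.304943
θ = atan2(y, x) = 137.9023° → 137.9023° (mod 360°)

137.9°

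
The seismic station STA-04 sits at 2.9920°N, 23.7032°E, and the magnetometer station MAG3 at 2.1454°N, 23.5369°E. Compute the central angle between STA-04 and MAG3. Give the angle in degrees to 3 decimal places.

0.863°

Δφ = -0.8466°,  Δλ = -0.1663°
a = sin²(Δφ/2) + cos φ₁ cos φ₂ sin²(Δλ/2) = 0.000057
c = 2·arcsin(√a) = 0.015058 rad = 0.8627°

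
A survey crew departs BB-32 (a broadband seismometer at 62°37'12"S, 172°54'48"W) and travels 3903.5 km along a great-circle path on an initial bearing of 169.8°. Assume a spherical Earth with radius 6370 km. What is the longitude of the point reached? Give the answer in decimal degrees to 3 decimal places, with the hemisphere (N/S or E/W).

31.765°W

BB-32: φ = -62.62000°, λ = -172.91333°
δ = d/R = 3903.5/6370 = 0.612794 rad
φ₂ = arcsin(sin φ₁ cos δ + cos φ₁ sin δ cos θ)
   = arcsin(-0.88798·0.81804 + 0.45989·0.57516·-0.98420) = -80.65598°
λ₂ = λ₁ + atan2(sin θ sin δ cos φ₁, cos δ − sin φ₁ sin φ₂) = -31.76528°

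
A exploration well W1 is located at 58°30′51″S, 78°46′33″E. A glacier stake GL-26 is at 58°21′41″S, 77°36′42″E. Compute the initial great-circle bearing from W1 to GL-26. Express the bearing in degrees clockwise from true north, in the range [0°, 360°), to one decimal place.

283.6°

W1: φ = -58.51417°, λ = +78.77583°
GL-26: φ = -58.36139°, λ = +77.61167°
Δλ = -1.1642°
y = sin Δλ · cos φ₂ = -0.010658
x = cos φ₁ sin φ₂ − sin φ₁ cos φ₂ cos Δλ = 0.002574
θ = atan2(y, x) = -76.4213° → 283.5787° (mod 360°)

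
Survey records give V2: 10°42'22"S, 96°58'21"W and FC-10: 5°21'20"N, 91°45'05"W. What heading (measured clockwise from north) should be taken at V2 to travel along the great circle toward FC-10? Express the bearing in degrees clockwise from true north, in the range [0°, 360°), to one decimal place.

V2: φ = -10.70611°, λ = -96.97250°
FC-10: φ = +5.35556°, λ = -91.75139°
Δλ = 5.2211°
y = sin Δλ · cos φ₂ = 0.090602
x = cos φ₁ sin φ₂ − sin φ₁ cos φ₂ cos Δλ = 0.275904
θ = atan2(y, x) = 18.1793° → 18.1793° (mod 360°)

18.2°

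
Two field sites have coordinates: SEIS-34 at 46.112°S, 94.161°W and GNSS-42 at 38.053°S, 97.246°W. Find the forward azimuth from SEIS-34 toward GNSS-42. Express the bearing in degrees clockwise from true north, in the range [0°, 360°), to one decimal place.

Δλ = -3.0850°
y = sin Δλ · cos φ₂ = -0.042378
x = cos φ₁ sin φ₂ − sin φ₁ cos φ₂ cos Δλ = 0.139370
θ = atan2(y, x) = -16.9128° → 343.0872° (mod 360°)

343.1°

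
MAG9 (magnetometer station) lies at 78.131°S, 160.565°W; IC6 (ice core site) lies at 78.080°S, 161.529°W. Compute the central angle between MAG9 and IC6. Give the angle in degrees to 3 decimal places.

0.205°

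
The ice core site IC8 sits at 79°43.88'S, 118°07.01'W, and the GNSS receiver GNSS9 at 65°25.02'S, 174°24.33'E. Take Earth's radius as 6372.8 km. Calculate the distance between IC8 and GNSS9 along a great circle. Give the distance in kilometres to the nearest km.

2514 km

IC8: φ = -79.73133°, λ = -118.11683°
GNSS9: φ = -65.41700°, λ = +174.40550°
Δφ = 14.3143°,  Δλ = -67.4777°
a = sin²(Δφ/2) + cos φ₁ cos φ₂ sin²(Δλ/2) = 0.038400
c = 2·arcsin(√a) = 0.394470 rad = 22.6014°
d = R·c = 6372.8 × 0.394470 = 2513.9 km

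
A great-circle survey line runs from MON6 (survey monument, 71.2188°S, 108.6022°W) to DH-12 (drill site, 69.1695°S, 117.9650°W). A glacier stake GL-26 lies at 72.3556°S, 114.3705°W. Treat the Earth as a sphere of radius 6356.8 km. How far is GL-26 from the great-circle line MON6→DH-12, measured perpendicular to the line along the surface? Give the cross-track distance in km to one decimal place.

211.2 km

δ₁₃ = central angle MON6→GL-26 = 0.037176 rad  (haversine)
θ₁₃ = bearing MON6→GL-26 = 235.049°,  θ₁₂ = bearing MON6→DH-12 = 298.395°
dₓₜ = R·arcsin(sin δ₁₃ · sin(θ₁₃ − θ₁₂)) = 6356.8·arcsin(0.03717·sin(-63.347°)) = -211.201 km
|dₓₜ| = 211.201 km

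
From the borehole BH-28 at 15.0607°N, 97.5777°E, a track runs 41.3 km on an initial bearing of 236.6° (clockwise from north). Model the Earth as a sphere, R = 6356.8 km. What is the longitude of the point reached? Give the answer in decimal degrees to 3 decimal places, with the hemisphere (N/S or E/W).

δ = d/R = 41.3/6356.8 = 0.006497 rad
φ₂ = arcsin(sin φ₁ cos δ + cos φ₁ sin δ cos θ)
   = arcsin(0.25984·0.99998 + 0.96565·0.00650·-0.55048) = 14.85556°
λ₂ = λ₁ + atan2(sin θ sin δ cos φ₁, cos δ − sin φ₁ sin φ₂) = 97.25618°

97.256°E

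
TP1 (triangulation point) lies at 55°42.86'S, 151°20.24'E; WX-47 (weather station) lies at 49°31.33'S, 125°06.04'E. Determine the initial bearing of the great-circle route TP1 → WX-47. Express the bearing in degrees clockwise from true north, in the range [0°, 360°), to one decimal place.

280.4°

TP1: φ = -55.71433°, λ = +151.33733°
WX-47: φ = -49.52217°, λ = +125.10067°
Δλ = -26.2367°
y = sin Δλ · cos φ₂ = -0.286978
x = cos φ₁ sin φ₂ − sin φ₁ cos φ₂ cos Δλ = 0.052606
θ = atan2(y, x) = -79.6125° → 280.3875° (mod 360°)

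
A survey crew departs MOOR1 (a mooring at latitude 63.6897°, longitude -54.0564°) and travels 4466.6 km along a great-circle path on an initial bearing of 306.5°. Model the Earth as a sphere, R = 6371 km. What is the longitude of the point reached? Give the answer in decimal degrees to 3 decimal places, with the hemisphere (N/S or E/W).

δ = d/R = 4466.6/6371 = 0.701083 rad
φ₂ = arcsin(sin φ₁ cos δ + cos φ₁ sin δ cos θ)
   = arcsin(0.89641·0.76414 + 0.44323·0.64505·0.59482) = 58.76490°
λ₂ = λ₁ + atan2(sin θ sin δ cos φ₁, cos δ − sin φ₁ sin φ₂) = -144.63617°

144.636°W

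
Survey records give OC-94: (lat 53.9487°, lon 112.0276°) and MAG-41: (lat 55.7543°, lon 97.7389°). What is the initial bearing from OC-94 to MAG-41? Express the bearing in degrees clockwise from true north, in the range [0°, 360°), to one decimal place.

288.2°

Δλ = -14.2887°
y = sin Δλ · cos φ₂ = -0.138889
x = cos φ₁ sin φ₂ − sin φ₁ cos φ₂ cos Δλ = 0.045583
θ = atan2(y, x) = -71.8302° → 288.1698° (mod 360°)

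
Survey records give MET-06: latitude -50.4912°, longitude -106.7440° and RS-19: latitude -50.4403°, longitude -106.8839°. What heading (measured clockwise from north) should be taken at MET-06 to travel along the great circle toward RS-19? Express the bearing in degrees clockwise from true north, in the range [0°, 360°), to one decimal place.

Δλ = -0.1399°
y = sin Δλ · cos φ₂ = -0.001555
x = cos φ₁ sin φ₂ − sin φ₁ cos φ₂ cos Δλ = 0.000887
θ = atan2(y, x) = -60.3027° → 299.6973° (mod 360°)

299.7°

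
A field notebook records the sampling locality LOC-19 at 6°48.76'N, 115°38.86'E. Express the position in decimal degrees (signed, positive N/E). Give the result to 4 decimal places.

lat: 6.8127° N → +6.8127°
lon: 115.6477° E → +115.6477°

+6.8127°, +115.6477°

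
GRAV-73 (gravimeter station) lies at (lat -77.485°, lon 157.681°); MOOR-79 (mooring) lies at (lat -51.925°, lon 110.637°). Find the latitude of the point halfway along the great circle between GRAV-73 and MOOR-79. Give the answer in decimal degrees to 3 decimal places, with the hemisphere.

Bx = cos φ₂ cos Δλ = 0.420237,  By = cos φ₂ sin Δλ = -0.451343
φₘ = atan2(sin φ₁ + sin φ₂, √((cos φ₁ + Bx)² + By²)) = -66.12212°
λₘ = λ₁ + atan2(By, cos φ₁ + Bx) = 122.35882°

66.122°S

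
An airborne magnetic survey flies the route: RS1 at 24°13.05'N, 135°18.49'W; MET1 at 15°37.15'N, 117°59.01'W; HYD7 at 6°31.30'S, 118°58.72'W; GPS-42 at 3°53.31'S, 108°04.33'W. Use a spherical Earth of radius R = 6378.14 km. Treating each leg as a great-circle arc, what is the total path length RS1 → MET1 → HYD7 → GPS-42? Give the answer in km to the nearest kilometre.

RS1: φ = +24.21750°, λ = -135.30817°
MET1: φ = +15.61917°, λ = -117.98350°
HYD7: φ = -6.52167°, λ = -118.97867°
GPS-42: φ = -3.88850°, λ = -108.07217°
RS1→MET1: c = 0.321021 rad, d = 2047.52 km
MET1→HYD7: c = 0.386813 rad, d = 2467.15 km
HYD7→GPS-42: c = 0.195042 rad, d = 1244.00 km
Total = 2047.52 + 2467.15 + 1244.00 = 5758.67 km

5759 km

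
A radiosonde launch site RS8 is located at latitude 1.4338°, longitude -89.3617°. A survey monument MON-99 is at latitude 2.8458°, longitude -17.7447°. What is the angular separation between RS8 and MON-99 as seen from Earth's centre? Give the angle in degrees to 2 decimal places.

71.57°

Δφ = 1.4120°,  Δλ = 71.6170°
a = sin²(Δφ/2) + cos φ₁ cos φ₂ sin²(Δλ/2) = 0.341939
c = 2·arcsin(√a) = 1.249157 rad = 71.5714°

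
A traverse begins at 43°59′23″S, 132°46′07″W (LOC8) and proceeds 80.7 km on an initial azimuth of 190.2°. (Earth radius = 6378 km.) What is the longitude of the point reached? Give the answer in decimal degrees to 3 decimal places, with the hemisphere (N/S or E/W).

132.949°W

LOC8: φ = -43.98972°, λ = -132.76861°
δ = d/R = 80.7/6378 = 0.012653 rad
φ₂ = arcsin(sin φ₁ cos δ + cos φ₁ sin δ cos θ)
   = arcsin(-0.69453·0.99992 + 0.71946·0.01265·-0.98420) = -44.70308°
λ₂ = λ₁ + atan2(sin θ sin δ cos φ₁, cos δ − sin φ₁ sin φ₂) = -132.94923°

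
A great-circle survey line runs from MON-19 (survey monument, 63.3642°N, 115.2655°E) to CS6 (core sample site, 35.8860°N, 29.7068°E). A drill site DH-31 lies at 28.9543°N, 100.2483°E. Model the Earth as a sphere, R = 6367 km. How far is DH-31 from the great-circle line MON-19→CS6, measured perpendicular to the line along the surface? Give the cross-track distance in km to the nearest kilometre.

3922 km

δ₁₃ = central angle MON-19→DH-31 = 0.623879 rad  (haversine)
θ₁₃ = bearing MON-19→DH-31 = 202.836°,  θ₁₂ = bearing MON-19→CS6 = 284.354°
dₓₜ = R·arcsin(sin δ₁₃ · sin(θ₁₃ − θ₁₂)) = 6367·arcsin(0.58419·sin(-81.518°)) = -3922.253 km
|dₓₜ| = 3922.253 km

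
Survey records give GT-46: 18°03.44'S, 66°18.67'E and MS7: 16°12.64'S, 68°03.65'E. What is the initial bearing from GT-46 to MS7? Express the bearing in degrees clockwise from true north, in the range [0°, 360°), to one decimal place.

GT-46: φ = -18.05733°, λ = +66.31117°
MS7: φ = -16.21067°, λ = +68.06083°
Δλ = 1.7497°
y = sin Δλ · cos φ₂ = 0.029319
x = cos φ₁ sin φ₂ − sin φ₁ cos φ₂ cos Δλ = 0.032086
θ = atan2(y, x) = 42.4196° → 42.4196° (mod 360°)

42.4°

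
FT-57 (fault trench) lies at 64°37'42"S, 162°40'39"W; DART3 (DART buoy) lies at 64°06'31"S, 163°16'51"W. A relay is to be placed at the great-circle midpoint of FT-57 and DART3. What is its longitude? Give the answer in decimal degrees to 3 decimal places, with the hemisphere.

162.982°W

FT-57: φ = -64.62833°, λ = -162.67750°
DART3: φ = -64.10861°, λ = -163.28083°
Bx = cos φ₂ cos Δλ = 0.436642,  By = cos φ₂ sin Δλ = -0.004598
φₘ = atan2(sin φ₁ + sin φ₂, √((cos φ₁ + Bx)² + By²)) = -64.36878°
λₘ = λ₁ + atan2(By, cos φ₁ + Bx) = -162.98202°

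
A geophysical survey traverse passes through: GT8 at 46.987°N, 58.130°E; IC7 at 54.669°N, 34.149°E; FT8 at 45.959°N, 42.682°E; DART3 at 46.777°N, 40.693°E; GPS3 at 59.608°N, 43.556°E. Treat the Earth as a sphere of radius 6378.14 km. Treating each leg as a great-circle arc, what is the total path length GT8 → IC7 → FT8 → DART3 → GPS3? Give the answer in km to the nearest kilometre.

GT8→IC7: c = 0.294413 rad, d = 1877.81 km
IC7→FT8: c = 0.179027 rad, d = 1141.86 km
FT8→DART3: c = 0.027884 rad, d = 177.85 km
DART3→GPS3: c = 0.225882 rad, d = 1440.71 km
Total = 1877.81 + 1141.86 + 177.85 + 1440.71 = 4638.23 km

4638 km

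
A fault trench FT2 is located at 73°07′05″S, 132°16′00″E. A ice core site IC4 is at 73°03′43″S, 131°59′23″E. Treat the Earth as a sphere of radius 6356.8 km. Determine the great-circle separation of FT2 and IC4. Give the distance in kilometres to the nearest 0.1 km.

10.9 km

FT2: φ = -73.11806°, λ = +132.26667°
IC4: φ = -73.06194°, λ = +131.98972°
Δφ = 0.0561°,  Δλ = -0.2769°
a = sin²(Δφ/2) + cos φ₁ cos φ₂ sin²(Δλ/2) = 0.000001
c = 2·arcsin(√a) = 0.001713 rad = 0.0982°
d = R·c = 6356.8 × 0.001713 = 10.9 km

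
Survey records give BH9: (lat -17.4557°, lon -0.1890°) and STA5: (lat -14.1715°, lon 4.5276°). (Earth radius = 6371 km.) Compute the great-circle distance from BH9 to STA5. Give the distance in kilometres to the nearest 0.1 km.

Δφ = 3.2842°,  Δλ = 4.7166°
a = sin²(Δφ/2) + cos φ₁ cos φ₂ sin²(Δλ/2) = 0.002387
c = 2·arcsin(√a) = 0.097758 rad = 5.6011°
d = R·c = 6371 × 0.097758 = 622.8 km

622.8 km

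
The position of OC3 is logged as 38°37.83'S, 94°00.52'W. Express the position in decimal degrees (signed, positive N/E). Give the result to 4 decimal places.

lat: 38.6305° S → -38.6305°
lon: 94.0087° W → -94.0087°

-38.6305°, -94.0087°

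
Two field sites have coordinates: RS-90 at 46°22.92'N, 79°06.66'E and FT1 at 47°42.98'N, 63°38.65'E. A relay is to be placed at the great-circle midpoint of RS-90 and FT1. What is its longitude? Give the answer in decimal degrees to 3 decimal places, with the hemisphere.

RS-90: φ = +46.38200°, λ = +79.11100°
FT1: φ = +47.71633°, λ = +63.64417°
Bx = cos φ₂ cos Δλ = 0.648436,  By = cos φ₂ sin Δλ = -0.179423
φₘ = atan2(sin φ₁ + sin φ₂, √((cos φ₁ + Bx)² + By²)) = 47.31012°
λₘ = λ₁ + atan2(By, cos φ₁ + Bx) = 71.47491°

71.475°E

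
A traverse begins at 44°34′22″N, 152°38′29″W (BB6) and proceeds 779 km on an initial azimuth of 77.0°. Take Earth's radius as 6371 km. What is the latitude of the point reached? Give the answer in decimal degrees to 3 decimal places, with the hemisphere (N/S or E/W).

BB6: φ = +44.57278°, λ = -152.64139°
δ = d/R = 779/6371 = 0.122273 rad
φ₂ = arcsin(sin φ₁ cos δ + cos φ₁ sin δ cos θ)
   = arcsin(0.70181·0.99253 + 0.71236·0.12197·0.22495) = 45.73505°
λ₂ = λ₁ + atan2(sin θ sin δ cos φ₁, cos δ − sin φ₁ sin φ₂) = -142.83806°

45.735°N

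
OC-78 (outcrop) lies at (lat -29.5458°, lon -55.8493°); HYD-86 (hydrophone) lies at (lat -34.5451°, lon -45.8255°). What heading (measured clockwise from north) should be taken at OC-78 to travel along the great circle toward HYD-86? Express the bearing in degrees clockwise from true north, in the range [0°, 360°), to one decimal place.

Δλ = 10.0238°
y = sin Δλ · cos φ₂ = 0.143367
x = cos φ₁ sin φ₂ − sin φ₁ cos φ₂ cos Δλ = -0.093344
θ = atan2(y, x) = 123.0673° → 123.0673° (mod 360°)

123.1°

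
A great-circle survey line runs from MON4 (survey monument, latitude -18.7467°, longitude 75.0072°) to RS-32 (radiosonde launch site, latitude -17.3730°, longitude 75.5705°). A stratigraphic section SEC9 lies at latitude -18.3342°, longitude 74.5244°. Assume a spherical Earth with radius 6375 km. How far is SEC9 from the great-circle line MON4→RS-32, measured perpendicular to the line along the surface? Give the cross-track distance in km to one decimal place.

64.2 km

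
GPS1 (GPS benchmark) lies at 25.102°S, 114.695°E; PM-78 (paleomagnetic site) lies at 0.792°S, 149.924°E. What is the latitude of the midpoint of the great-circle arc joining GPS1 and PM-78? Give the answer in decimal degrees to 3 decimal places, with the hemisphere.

13.559°S

Bx = cos φ₂ cos Δλ = 0.816775,  By = cos φ₂ sin Δλ = 0.576791
φₘ = atan2(sin φ₁ + sin φ₂, √((cos φ₁ + Bx)² + By²)) = -13.55928°
λₘ = λ₁ + atan2(By, cos φ₁ + Bx) = 133.21018°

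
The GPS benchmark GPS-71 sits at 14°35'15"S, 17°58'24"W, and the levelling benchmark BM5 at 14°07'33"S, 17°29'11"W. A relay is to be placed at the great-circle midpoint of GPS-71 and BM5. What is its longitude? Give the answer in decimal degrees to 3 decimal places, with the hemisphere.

GPS-71: φ = -14.58750°, λ = -17.97333°
BM5: φ = -14.12583°, λ = -17.48639°
Bx = cos φ₂ cos Δλ = 0.969727,  By = cos φ₂ sin Δλ = 0.008242
φₘ = atan2(sin φ₁ + sin φ₂, √((cos φ₁ + Bx)² + By²)) = -14.35679°
λₘ = λ₁ + atan2(By, cos φ₁ + Bx) = -17.72961°

17.730°W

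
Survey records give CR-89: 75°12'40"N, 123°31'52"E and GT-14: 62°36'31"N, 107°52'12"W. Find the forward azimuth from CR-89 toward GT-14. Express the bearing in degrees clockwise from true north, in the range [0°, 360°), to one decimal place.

35.5°

CR-89: φ = +75.21111°, λ = +123.53111°
GT-14: φ = +62.60861°, λ = -107.87000°
Δλ = 128.5989°
y = sin Δλ · cos φ₂ = 0.359557
x = cos φ₁ sin φ₂ − sin φ₁ cos φ₂ cos Δλ = 0.504151
θ = atan2(y, x) = 35.4962° → 35.4962° (mod 360°)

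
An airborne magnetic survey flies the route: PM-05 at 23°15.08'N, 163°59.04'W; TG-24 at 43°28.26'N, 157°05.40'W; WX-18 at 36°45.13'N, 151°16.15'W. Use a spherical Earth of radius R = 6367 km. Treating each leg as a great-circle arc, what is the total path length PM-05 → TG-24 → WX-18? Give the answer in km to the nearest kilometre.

PM-05: φ = +23.25133°, λ = -163.98400°
TG-24: φ = +43.47100°, λ = -157.09000°
WX-18: φ = +36.75217°, λ = -151.26917°
PM-05→TG-24: c = 0.366594 rad, d = 2334.10 km
TG-24→WX-18: c = 0.140586 rad, d = 895.11 km
Total = 2334.10 + 895.11 = 3229.21 km

3229 km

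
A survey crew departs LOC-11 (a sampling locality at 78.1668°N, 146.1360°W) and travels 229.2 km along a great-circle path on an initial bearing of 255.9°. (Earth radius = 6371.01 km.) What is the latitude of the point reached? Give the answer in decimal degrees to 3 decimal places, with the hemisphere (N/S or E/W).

δ = d/R = 229.2/6371.01 = 0.035975 rad
φ₂ = arcsin(sin φ₁ cos δ + cos φ₁ sin δ cos θ)
   = arcsin(0.97875·0.99935 + 0.20506·0.03597·-0.24362) = 77.50599°
λ₂ = λ₁ + atan2(sin θ sin δ cos φ₁, cos δ − sin φ₁ sin φ₂) = -155.41536°

77.506°N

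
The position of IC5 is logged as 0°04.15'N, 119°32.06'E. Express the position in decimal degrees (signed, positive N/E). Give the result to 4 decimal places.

+0.0692°, +119.5343°

lat: 0.0692° N → +0.0692°
lon: 119.5343° E → +119.5343°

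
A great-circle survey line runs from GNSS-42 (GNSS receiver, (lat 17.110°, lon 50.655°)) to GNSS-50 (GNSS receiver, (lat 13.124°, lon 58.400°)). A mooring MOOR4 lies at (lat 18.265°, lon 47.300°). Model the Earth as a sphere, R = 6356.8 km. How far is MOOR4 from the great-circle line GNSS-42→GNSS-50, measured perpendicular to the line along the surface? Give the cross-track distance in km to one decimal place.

δ₁₃ = central angle GNSS-42→MOOR4 = 0.059316 rad  (haversine)
θ₁₃ = bearing GNSS-42→MOOR4 = 290.371°,  θ₁₂ = bearing GNSS-42→GNSS-50 = 117.009°
dₓₜ = R·arcsin(sin δ₁₃ · sin(θ₁₃ − θ₁₂)) = 6356.8·arcsin(0.05928·sin(173.362°)) = 43.561 km
|dₓₜ| = 43.561 km

43.6 km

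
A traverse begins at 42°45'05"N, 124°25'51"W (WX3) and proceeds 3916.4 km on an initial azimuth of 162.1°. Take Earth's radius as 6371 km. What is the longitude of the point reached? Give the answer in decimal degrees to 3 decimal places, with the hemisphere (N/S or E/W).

114.100°W

WX3: φ = +42.75139°, λ = -124.43083°
δ = d/R = 3916.4/6371 = 0.614723 rad
φ₂ = arcsin(sin φ₁ cos δ + cos φ₁ sin δ cos θ)
   = arcsin(0.67882·0.81693 + 0.73431·0.57673·-0.95159) = 8.71683°
λ₂ = λ₁ + atan2(sin θ sin δ cos φ₁, cos δ − sin φ₁ sin φ₂) = -114.09987°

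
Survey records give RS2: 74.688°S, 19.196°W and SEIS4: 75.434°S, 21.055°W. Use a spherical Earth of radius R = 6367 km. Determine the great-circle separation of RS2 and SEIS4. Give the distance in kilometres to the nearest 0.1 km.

Δφ = -0.7460°,  Δλ = -1.8590°
a = sin²(Δφ/2) + cos φ₁ cos φ₂ sin²(Δλ/2) = 0.000060
c = 2·arcsin(√a) = 0.015474 rad = 0.8866°
d = R·c = 6367 × 0.015474 = 98.5 km

98.5 km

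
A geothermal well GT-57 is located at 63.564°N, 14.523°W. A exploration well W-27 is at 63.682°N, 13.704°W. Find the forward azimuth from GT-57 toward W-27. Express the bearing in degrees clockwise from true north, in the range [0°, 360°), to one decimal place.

Δλ = 0.8190°
y = sin Δλ · cos φ₂ = 0.006337
x = cos φ₁ sin φ₂ − sin φ₁ cos φ₂ cos Δλ = 0.002100
θ = atan2(y, x) = 71.6656° → 71.6656° (mod 360°)

71.7°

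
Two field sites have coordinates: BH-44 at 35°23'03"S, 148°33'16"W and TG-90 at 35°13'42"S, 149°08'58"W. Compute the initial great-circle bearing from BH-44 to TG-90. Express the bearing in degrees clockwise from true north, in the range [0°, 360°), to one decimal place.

287.6°

BH-44: φ = -35.38417°, λ = -148.55444°
TG-90: φ = -35.22833°, λ = -149.14944°
Δλ = -0.5950°
y = sin Δλ · cos φ₂ = -0.008483
x = cos φ₁ sin φ₂ − sin φ₁ cos φ₂ cos Δλ = 0.002694
θ = atan2(y, x) = -72.3790° → 287.6210° (mod 360°)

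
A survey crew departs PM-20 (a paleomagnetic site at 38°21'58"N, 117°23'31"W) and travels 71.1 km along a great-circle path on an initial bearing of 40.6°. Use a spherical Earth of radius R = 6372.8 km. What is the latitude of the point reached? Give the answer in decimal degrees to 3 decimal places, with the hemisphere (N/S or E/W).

38.850°N

PM-20: φ = +38.36611°, λ = -117.39194°
δ = d/R = 71.1/6372.8 = 0.011157 rad
φ₂ = arcsin(sin φ₁ cos δ + cos φ₁ sin δ cos θ)
   = arcsin(0.62068·0.99994 + 0.78406·0.01116·0.75927) = 38.85026°
λ₂ = λ₁ + atan2(sin θ sin δ cos φ₁, cos δ − sin φ₁ sin φ₂) = -116.85779°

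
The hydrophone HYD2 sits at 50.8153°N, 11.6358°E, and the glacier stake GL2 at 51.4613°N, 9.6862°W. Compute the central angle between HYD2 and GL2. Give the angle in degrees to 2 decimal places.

Δφ = 0.6460°,  Δλ = -21.3220°
a = sin²(Δφ/2) + cos φ₁ cos φ₂ sin²(Δλ/2) = 0.013504
c = 2·arcsin(√a) = 0.232942 rad = 13.3466°

13.35°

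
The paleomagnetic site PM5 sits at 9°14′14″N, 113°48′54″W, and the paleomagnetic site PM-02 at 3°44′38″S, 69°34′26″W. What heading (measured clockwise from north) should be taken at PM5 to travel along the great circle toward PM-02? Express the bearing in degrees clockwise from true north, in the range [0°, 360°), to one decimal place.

104.4°

PM5: φ = +9.23722°, λ = -113.81500°
PM-02: φ = -3.74389°, λ = -69.57389°
Δλ = 44.2411°
y = sin Δλ · cos φ₂ = 0.696190
x = cos φ₁ sin φ₂ − sin φ₁ cos φ₂ cos Δλ = -0.179204
θ = atan2(y, x) = 104.4350° → 104.4350° (mod 360°)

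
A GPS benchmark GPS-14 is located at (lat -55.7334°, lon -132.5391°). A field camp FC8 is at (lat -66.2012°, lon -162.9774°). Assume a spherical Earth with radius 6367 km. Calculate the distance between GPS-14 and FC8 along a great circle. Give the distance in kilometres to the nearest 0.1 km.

1979.8 km

Δφ = -10.4678°,  Δλ = -30.4383°
a = sin²(Δφ/2) + cos φ₁ cos φ₂ sin²(Δλ/2) = 0.023979
c = 2·arcsin(√a) = 0.310951 rad = 17.8162°
d = R·c = 6367 × 0.310951 = 1979.8 km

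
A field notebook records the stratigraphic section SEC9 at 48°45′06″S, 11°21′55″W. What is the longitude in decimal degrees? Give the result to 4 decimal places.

11.3653°W

11° + 21′/60 + 55″/3600 = 11 + 0.35000 + 0.01528 = 11.3653°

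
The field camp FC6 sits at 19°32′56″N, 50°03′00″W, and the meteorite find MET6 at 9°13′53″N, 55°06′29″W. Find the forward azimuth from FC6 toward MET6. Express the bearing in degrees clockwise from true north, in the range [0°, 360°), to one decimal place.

FC6: φ = +19.54889°, λ = -50.05000°
MET6: φ = +9.23139°, λ = -55.10806°
Δλ = -5.0581°
y = sin Δλ · cos φ₂ = -0.087023
x = cos φ₁ sin φ₂ − sin φ₁ cos φ₂ cos Δλ = -0.177817
θ = atan2(y, x) = -153.9229° → 206.0771° (mod 360°)

206.1°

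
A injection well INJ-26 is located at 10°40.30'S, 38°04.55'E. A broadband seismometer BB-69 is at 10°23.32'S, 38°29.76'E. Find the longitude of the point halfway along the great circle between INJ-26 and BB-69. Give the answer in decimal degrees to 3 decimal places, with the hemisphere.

38.286°E

INJ-26: φ = -10.67167°, λ = +38.07583°
BB-69: φ = -10.38867°, λ = +38.49600°
Bx = cos φ₂ cos Δλ = 0.983581,  By = cos φ₂ sin Δλ = 0.007213
φₘ = atan2(sin φ₁ + sin φ₂, √((cos φ₁ + Bx)² + By²)) = -10.53024°
λₘ = λ₁ + atan2(By, cos φ₁ + Bx) = 38.28601°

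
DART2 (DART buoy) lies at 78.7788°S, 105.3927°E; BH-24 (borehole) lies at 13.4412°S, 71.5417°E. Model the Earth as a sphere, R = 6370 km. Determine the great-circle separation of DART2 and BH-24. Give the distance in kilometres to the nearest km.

Δφ = 65.3376°,  Δλ = -33.8510°
a = sin²(Δφ/2) + cos φ₁ cos φ₂ sin²(Δλ/2) = 0.307406
c = 2·arcsin(√a) = 1.175385 rad = 67.3446°
d = R·c = 6370 × 1.175385 = 7487.2 km

7487 km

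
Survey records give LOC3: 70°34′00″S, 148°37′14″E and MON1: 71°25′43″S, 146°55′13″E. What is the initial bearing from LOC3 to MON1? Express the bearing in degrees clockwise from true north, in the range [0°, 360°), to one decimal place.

211.9°

LOC3: φ = -70.56667°, λ = +148.62056°
MON1: φ = -71.42861°, λ = +146.92028°
Δλ = -1.7003°
y = sin Δλ · cos φ₂ = -0.009450
x = cos φ₁ sin φ₂ − sin φ₁ cos φ₂ cos Δλ = -0.015175
θ = atan2(y, x) = -148.0893° → 211.9107° (mod 360°)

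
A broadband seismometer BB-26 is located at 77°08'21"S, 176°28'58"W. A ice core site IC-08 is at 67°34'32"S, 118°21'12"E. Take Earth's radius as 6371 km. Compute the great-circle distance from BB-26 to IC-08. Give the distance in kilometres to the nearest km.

2276 km

BB-26: φ = -77.13917°, λ = -176.48278°
IC-08: φ = -67.57556°, λ = +118.35333°
Δφ = 9.5636°,  Δλ = -65.1639°
a = sin²(Δφ/2) + cos φ₁ cos φ₂ sin²(Δλ/2) = 0.031571
c = 2·arcsin(√a) = 0.357264 rad = 20.4697°
d = R·c = 6371 × 0.357264 = 2276.1 km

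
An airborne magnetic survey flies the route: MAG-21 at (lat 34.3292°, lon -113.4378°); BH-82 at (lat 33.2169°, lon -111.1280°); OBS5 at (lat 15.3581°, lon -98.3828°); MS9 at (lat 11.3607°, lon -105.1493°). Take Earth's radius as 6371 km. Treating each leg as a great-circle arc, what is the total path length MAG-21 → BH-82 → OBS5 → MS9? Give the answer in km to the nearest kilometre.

3467 km

MAG-21→BH-82: c = 0.038726 rad, d = 246.72 km
BH-82→OBS5: c = 0.371075 rad, d = 2364.12 km
OBS5→MS9: c = 0.134398 rad, d = 856.25 km
Total = 246.72 + 2364.12 + 856.25 = 3467.09 km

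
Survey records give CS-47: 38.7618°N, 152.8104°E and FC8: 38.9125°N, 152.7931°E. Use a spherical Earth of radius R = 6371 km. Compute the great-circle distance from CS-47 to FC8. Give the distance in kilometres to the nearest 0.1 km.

Δφ = 0.1507°,  Δλ = -0.0173°
a = sin²(Δφ/2) + cos φ₁ cos φ₂ sin²(Δλ/2) = 0.000002
c = 2·arcsin(√a) = 0.002641 rad = 0.1513°
d = R·c = 6371 × 0.002641 = 16.8 km

16.8 km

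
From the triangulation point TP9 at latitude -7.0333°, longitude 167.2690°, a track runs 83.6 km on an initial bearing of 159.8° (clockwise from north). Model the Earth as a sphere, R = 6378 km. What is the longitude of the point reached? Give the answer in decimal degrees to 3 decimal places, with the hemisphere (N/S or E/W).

167.531°E

δ = d/R = 83.6/6378 = 0.013108 rad
φ₂ = arcsin(sin φ₁ cos δ + cos φ₁ sin δ cos θ)
   = arcsin(-0.12245·0.99991 + 0.99248·0.01311·-0.93849) = -7.73804°
λ₂ = λ₁ + atan2(sin θ sin δ cos φ₁, cos δ − sin φ₁ sin φ₂) = 167.53070°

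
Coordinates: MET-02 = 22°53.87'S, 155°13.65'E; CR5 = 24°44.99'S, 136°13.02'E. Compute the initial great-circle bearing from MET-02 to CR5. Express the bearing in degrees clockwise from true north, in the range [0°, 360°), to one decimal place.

260.1°

MET-02: φ = -22.89783°, λ = +155.22750°
CR5: φ = -24.74983°, λ = +136.21700°
Δλ = -19.0105°
y = sin Δλ · cos φ₂ = -0.295820
x = cos φ₁ sin φ₂ − sin φ₁ cos φ₂ cos Δλ = -0.051590
θ = atan2(y, x) = -99.8927° → 260.1073° (mod 360°)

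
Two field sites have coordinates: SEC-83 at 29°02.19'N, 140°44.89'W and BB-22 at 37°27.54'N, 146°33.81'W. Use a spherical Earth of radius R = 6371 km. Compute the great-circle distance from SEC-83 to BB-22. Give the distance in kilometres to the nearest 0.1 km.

1080.9 km

SEC-83: φ = +29.03650°, λ = -140.74817°
BB-22: φ = +37.45900°, λ = -146.56350°
Δφ = 8.4225°,  Δλ = -5.8153°
a = sin²(Δφ/2) + cos φ₁ cos φ₂ sin²(Δλ/2) = 0.007178
c = 2·arcsin(√a) = 0.169654 rad = 9.7205°
d = R·c = 6371 × 0.169654 = 1080.9 km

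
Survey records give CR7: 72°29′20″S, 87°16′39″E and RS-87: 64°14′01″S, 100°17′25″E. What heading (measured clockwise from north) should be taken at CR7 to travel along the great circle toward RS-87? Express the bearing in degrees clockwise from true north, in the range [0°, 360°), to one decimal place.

CR7: φ = -72.48889°, λ = +87.27750°
RS-87: φ = -64.23361°, λ = +100.29028°
Δλ = 13.0128°
y = sin Δλ · cos φ₂ = 0.097881
x = cos φ₁ sin φ₂ − sin φ₁ cos φ₂ cos Δλ = 0.132938
θ = atan2(y, x) = 36.3640° → 36.3640° (mod 360°)

36.4°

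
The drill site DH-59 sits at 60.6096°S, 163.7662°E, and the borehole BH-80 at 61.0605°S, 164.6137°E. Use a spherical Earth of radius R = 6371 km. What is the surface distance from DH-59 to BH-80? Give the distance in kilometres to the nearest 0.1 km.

Δφ = -0.4509°,  Δλ = 0.8475°
a = sin²(Δφ/2) + cos φ₁ cos φ₂ sin²(Δλ/2) = 0.000028
c = 2·arcsin(√a) = 0.010672 rad = 0.6115°
d = R·c = 6371 × 0.010672 = 68.0 km

68.0 km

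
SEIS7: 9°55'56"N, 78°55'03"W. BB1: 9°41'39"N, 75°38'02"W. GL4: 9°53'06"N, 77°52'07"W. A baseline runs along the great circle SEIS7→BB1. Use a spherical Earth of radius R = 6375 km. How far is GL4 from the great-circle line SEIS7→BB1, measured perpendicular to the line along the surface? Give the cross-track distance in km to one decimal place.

SEIS7: φ = +9.93222°, λ = -78.91750°
BB1: φ = +9.69417°, λ = -75.63389°
GL4: φ = +9.88500°, λ = -77.86861°
δ₁₃ = central angle SEIS7→GL4 = 0.018052 rad  (haversine)
θ₁₃ = bearing SEIS7→GL4 = 92.526°,  θ₁₂ = bearing SEIS7→BB1 = 93.927°
dₓₜ = R·arcsin(sin δ₁₃ · sin(θ₁₃ − θ₁₂)) = 6375·arcsin(0.01805·sin(-1.400°)) = -2.812 km
|dₓₜ| = 2.812 km

2.8 km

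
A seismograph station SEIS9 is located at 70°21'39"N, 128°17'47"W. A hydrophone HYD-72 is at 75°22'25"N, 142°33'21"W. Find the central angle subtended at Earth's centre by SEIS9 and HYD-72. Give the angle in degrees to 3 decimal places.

SEIS9: φ = +70.36083°, λ = -128.29639°
HYD-72: φ = +75.37361°, λ = -142.55583°
Δφ = 5.0128°,  Δλ = -14.2594°
a = sin²(Δφ/2) + cos φ₁ cos φ₂ sin²(Δλ/2) = 0.003220
c = 2·arcsin(√a) = 0.113547 rad = 6.5058°

6.506°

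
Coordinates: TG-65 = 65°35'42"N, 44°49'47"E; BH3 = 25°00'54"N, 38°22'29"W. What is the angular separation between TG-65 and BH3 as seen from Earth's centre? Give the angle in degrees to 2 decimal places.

TG-65: φ = +65.59500°, λ = +44.82972°
BH3: φ = +25.01500°, λ = -38.37472°
Δφ = -40.5800°,  Δλ = -83.2044°
a = sin²(Δφ/2) + cos φ₁ cos φ₂ sin²(Δλ/2) = 0.285311
c = 2·arcsin(√a) = 1.126993 rad = 64.5720°

64.57°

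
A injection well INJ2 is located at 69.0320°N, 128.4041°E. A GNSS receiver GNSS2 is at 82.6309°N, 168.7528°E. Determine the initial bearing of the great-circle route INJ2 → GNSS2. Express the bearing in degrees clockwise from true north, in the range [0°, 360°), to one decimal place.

Δλ = 40.3487°
y = sin Δλ · cos φ₂ = 0.083041
x = cos φ₁ sin φ₂ − sin φ₁ cos φ₂ cos Δλ = 0.263614
θ = atan2(y, x) = 17.4849° → 17.4849° (mod 360°)

17.5°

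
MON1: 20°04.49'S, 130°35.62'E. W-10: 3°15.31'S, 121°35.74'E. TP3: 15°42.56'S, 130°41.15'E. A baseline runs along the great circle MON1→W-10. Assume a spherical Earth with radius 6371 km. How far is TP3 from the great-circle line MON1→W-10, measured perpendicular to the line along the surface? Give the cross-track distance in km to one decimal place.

241.6 km

MON1: φ = -20.07483°, λ = +130.59367°
W-10: φ = -3.25517°, λ = +121.59567°
TP3: φ = -15.70933°, λ = +130.68583°
δ₁₃ = central angle MON1→TP3 = 0.076208 rad  (haversine)
θ₁₃ = bearing MON1→TP3 = 1.165°,  θ₁₂ = bearing MON1→W-10 = 331.294°
dₓₜ = R·arcsin(sin δ₁₃ · sin(θ₁₃ − θ₁₂)) = 6371·arcsin(0.07613·sin(-330.129°)) = 241.637 km
|dₓₜ| = 241.637 km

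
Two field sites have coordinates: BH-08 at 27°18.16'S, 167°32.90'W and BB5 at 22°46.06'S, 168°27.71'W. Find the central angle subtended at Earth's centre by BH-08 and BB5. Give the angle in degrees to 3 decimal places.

4.610°

BH-08: φ = -27.30267°, λ = -167.54833°
BB5: φ = -22.76767°, λ = -168.46183°
Δφ = 4.5350°,  Δλ = -0.9135°
a = sin²(Δφ/2) + cos φ₁ cos φ₂ sin²(Δλ/2) = 0.001617
c = 2·arcsin(√a) = 0.080457 rad = 4.6098°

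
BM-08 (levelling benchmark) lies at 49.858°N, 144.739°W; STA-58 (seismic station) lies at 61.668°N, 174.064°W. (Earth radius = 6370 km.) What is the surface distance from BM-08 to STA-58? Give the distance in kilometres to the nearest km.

2225 km

Δφ = 11.8100°,  Δλ = -29.3250°
a = sin²(Δφ/2) + cos φ₁ cos φ₂ sin²(Δλ/2) = 0.030187
c = 2·arcsin(√a) = 0.349262 rad = 20.0113°
d = R·c = 6370 × 0.349262 = 2224.8 km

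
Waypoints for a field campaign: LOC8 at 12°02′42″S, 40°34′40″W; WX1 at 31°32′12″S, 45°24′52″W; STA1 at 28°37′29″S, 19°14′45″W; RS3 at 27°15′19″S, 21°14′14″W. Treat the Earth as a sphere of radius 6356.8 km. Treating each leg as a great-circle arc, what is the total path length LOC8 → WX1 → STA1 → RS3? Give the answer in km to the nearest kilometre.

4993 km

LOC8: φ = -12.04500°, λ = -40.57778°
WX1: φ = -31.53667°, λ = -45.41444°
STA1: φ = -28.62472°, λ = -19.24583°
RS3: φ = -27.25528°, λ = -21.23722°
LOC8→WX1: c = 0.348980 rad, d = 2218.40 km
WX1→STA1: c = 0.397517 rad, d = 2526.93 km
STA1→RS3: c = 0.038910 rad, d = 247.34 km
Total = 2218.40 + 2526.93 + 247.34 = 4992.67 km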